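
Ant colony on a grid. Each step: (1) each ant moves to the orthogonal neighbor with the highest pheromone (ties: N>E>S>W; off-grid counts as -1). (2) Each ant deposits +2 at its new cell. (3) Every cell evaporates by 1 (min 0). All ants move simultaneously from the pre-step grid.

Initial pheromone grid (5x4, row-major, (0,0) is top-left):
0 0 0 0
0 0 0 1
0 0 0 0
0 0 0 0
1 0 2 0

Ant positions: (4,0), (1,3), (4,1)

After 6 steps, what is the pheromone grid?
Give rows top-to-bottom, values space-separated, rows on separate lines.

After step 1: ants at (3,0),(0,3),(4,2)
  0 0 0 1
  0 0 0 0
  0 0 0 0
  1 0 0 0
  0 0 3 0
After step 2: ants at (2,0),(1,3),(3,2)
  0 0 0 0
  0 0 0 1
  1 0 0 0
  0 0 1 0
  0 0 2 0
After step 3: ants at (1,0),(0,3),(4,2)
  0 0 0 1
  1 0 0 0
  0 0 0 0
  0 0 0 0
  0 0 3 0
After step 4: ants at (0,0),(1,3),(3,2)
  1 0 0 0
  0 0 0 1
  0 0 0 0
  0 0 1 0
  0 0 2 0
After step 5: ants at (0,1),(0,3),(4,2)
  0 1 0 1
  0 0 0 0
  0 0 0 0
  0 0 0 0
  0 0 3 0
After step 6: ants at (0,2),(1,3),(3,2)
  0 0 1 0
  0 0 0 1
  0 0 0 0
  0 0 1 0
  0 0 2 0

0 0 1 0
0 0 0 1
0 0 0 0
0 0 1 0
0 0 2 0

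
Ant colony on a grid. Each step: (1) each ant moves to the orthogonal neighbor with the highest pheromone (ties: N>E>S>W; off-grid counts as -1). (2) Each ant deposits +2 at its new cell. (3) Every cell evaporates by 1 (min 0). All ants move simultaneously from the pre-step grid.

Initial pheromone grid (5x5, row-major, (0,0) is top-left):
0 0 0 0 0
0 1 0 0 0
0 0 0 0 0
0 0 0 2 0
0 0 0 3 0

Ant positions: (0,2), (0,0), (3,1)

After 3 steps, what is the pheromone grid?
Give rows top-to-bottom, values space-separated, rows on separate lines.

After step 1: ants at (0,3),(0,1),(2,1)
  0 1 0 1 0
  0 0 0 0 0
  0 1 0 0 0
  0 0 0 1 0
  0 0 0 2 0
After step 2: ants at (0,4),(0,2),(1,1)
  0 0 1 0 1
  0 1 0 0 0
  0 0 0 0 0
  0 0 0 0 0
  0 0 0 1 0
After step 3: ants at (1,4),(0,3),(0,1)
  0 1 0 1 0
  0 0 0 0 1
  0 0 0 0 0
  0 0 0 0 0
  0 0 0 0 0

0 1 0 1 0
0 0 0 0 1
0 0 0 0 0
0 0 0 0 0
0 0 0 0 0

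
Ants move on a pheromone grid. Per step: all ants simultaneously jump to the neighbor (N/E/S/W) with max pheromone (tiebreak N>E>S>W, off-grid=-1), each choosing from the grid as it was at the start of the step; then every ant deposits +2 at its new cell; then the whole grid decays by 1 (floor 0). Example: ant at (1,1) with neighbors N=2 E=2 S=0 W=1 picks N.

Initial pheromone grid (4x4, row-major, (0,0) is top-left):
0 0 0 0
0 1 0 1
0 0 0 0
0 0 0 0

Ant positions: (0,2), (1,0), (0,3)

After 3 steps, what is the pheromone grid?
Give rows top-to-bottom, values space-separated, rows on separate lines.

After step 1: ants at (0,3),(1,1),(1,3)
  0 0 0 1
  0 2 0 2
  0 0 0 0
  0 0 0 0
After step 2: ants at (1,3),(0,1),(0,3)
  0 1 0 2
  0 1 0 3
  0 0 0 0
  0 0 0 0
After step 3: ants at (0,3),(1,1),(1,3)
  0 0 0 3
  0 2 0 4
  0 0 0 0
  0 0 0 0

0 0 0 3
0 2 0 4
0 0 0 0
0 0 0 0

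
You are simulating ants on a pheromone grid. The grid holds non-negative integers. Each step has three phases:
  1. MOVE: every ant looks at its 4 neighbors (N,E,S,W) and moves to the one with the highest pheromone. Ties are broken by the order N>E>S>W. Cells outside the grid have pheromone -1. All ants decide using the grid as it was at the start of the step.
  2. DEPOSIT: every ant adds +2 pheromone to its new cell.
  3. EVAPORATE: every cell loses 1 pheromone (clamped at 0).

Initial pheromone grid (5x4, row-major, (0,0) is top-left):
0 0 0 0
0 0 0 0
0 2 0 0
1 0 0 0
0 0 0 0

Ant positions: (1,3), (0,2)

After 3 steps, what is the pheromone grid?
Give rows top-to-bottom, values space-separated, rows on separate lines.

After step 1: ants at (0,3),(0,3)
  0 0 0 3
  0 0 0 0
  0 1 0 0
  0 0 0 0
  0 0 0 0
After step 2: ants at (1,3),(1,3)
  0 0 0 2
  0 0 0 3
  0 0 0 0
  0 0 0 0
  0 0 0 0
After step 3: ants at (0,3),(0,3)
  0 0 0 5
  0 0 0 2
  0 0 0 0
  0 0 0 0
  0 0 0 0

0 0 0 5
0 0 0 2
0 0 0 0
0 0 0 0
0 0 0 0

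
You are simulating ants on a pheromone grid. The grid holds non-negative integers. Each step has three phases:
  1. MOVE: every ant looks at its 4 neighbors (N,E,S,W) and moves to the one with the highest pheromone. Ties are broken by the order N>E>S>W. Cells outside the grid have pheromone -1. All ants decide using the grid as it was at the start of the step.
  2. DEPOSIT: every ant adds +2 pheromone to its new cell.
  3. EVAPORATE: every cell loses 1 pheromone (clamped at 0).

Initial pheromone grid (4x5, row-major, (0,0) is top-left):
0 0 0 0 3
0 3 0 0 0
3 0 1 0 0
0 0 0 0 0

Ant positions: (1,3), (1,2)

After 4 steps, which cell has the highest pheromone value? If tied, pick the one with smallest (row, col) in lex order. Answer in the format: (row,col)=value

Answer: (0,4)=3

Derivation:
Step 1: ant0:(1,3)->N->(0,3) | ant1:(1,2)->W->(1,1)
  grid max=4 at (1,1)
Step 2: ant0:(0,3)->E->(0,4) | ant1:(1,1)->N->(0,1)
  grid max=3 at (0,4)
Step 3: ant0:(0,4)->S->(1,4) | ant1:(0,1)->S->(1,1)
  grid max=4 at (1,1)
Step 4: ant0:(1,4)->N->(0,4) | ant1:(1,1)->N->(0,1)
  grid max=3 at (0,4)
Final grid:
  0 1 0 0 3
  0 3 0 0 0
  0 0 0 0 0
  0 0 0 0 0
Max pheromone 3 at (0,4)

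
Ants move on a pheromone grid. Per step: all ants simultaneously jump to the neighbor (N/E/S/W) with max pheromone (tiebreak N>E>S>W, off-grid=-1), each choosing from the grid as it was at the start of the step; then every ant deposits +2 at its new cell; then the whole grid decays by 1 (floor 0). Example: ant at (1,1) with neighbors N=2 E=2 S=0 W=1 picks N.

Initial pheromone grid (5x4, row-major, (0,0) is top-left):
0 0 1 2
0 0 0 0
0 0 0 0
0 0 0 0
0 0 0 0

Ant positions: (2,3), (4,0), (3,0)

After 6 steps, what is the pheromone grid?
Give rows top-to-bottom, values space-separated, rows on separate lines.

After step 1: ants at (1,3),(3,0),(2,0)
  0 0 0 1
  0 0 0 1
  1 0 0 0
  1 0 0 0
  0 0 0 0
After step 2: ants at (0,3),(2,0),(3,0)
  0 0 0 2
  0 0 0 0
  2 0 0 0
  2 0 0 0
  0 0 0 0
After step 3: ants at (1,3),(3,0),(2,0)
  0 0 0 1
  0 0 0 1
  3 0 0 0
  3 0 0 0
  0 0 0 0
After step 4: ants at (0,3),(2,0),(3,0)
  0 0 0 2
  0 0 0 0
  4 0 0 0
  4 0 0 0
  0 0 0 0
After step 5: ants at (1,3),(3,0),(2,0)
  0 0 0 1
  0 0 0 1
  5 0 0 0
  5 0 0 0
  0 0 0 0
After step 6: ants at (0,3),(2,0),(3,0)
  0 0 0 2
  0 0 0 0
  6 0 0 0
  6 0 0 0
  0 0 0 0

0 0 0 2
0 0 0 0
6 0 0 0
6 0 0 0
0 0 0 0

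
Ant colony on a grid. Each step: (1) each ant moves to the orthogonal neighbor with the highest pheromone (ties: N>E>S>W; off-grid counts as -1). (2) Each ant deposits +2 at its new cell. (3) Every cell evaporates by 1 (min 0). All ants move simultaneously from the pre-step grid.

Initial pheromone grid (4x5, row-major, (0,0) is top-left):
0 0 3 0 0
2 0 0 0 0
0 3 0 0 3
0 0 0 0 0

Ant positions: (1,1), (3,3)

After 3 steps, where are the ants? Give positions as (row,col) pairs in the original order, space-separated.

Step 1: ant0:(1,1)->S->(2,1) | ant1:(3,3)->N->(2,3)
  grid max=4 at (2,1)
Step 2: ant0:(2,1)->N->(1,1) | ant1:(2,3)->E->(2,4)
  grid max=3 at (2,1)
Step 3: ant0:(1,1)->S->(2,1) | ant1:(2,4)->N->(1,4)
  grid max=4 at (2,1)

(2,1) (1,4)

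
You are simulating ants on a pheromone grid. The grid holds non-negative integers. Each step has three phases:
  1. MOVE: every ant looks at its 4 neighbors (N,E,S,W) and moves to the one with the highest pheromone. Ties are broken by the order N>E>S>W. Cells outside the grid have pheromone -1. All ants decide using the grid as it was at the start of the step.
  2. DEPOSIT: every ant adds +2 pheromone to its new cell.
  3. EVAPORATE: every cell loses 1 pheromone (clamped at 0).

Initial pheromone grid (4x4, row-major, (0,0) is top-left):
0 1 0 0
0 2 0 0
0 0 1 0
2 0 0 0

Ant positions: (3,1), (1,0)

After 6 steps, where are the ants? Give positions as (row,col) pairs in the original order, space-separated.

Step 1: ant0:(3,1)->W->(3,0) | ant1:(1,0)->E->(1,1)
  grid max=3 at (1,1)
Step 2: ant0:(3,0)->N->(2,0) | ant1:(1,1)->N->(0,1)
  grid max=2 at (1,1)
Step 3: ant0:(2,0)->S->(3,0) | ant1:(0,1)->S->(1,1)
  grid max=3 at (1,1)
Step 4: ant0:(3,0)->N->(2,0) | ant1:(1,1)->N->(0,1)
  grid max=2 at (1,1)
Step 5: ant0:(2,0)->S->(3,0) | ant1:(0,1)->S->(1,1)
  grid max=3 at (1,1)
Step 6: ant0:(3,0)->N->(2,0) | ant1:(1,1)->N->(0,1)
  grid max=2 at (1,1)

(2,0) (0,1)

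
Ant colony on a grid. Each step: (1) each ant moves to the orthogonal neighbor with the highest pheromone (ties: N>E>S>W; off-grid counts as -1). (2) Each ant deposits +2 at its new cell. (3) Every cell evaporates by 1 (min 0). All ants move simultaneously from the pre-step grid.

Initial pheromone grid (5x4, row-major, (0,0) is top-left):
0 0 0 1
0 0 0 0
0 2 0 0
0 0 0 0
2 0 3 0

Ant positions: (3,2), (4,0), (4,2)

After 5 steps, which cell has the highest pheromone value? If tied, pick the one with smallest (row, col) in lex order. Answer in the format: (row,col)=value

Step 1: ant0:(3,2)->S->(4,2) | ant1:(4,0)->N->(3,0) | ant2:(4,2)->N->(3,2)
  grid max=4 at (4,2)
Step 2: ant0:(4,2)->N->(3,2) | ant1:(3,0)->S->(4,0) | ant2:(3,2)->S->(4,2)
  grid max=5 at (4,2)
Step 3: ant0:(3,2)->S->(4,2) | ant1:(4,0)->N->(3,0) | ant2:(4,2)->N->(3,2)
  grid max=6 at (4,2)
Step 4: ant0:(4,2)->N->(3,2) | ant1:(3,0)->S->(4,0) | ant2:(3,2)->S->(4,2)
  grid max=7 at (4,2)
Step 5: ant0:(3,2)->S->(4,2) | ant1:(4,0)->N->(3,0) | ant2:(4,2)->N->(3,2)
  grid max=8 at (4,2)
Final grid:
  0 0 0 0
  0 0 0 0
  0 0 0 0
  1 0 5 0
  1 0 8 0
Max pheromone 8 at (4,2)

Answer: (4,2)=8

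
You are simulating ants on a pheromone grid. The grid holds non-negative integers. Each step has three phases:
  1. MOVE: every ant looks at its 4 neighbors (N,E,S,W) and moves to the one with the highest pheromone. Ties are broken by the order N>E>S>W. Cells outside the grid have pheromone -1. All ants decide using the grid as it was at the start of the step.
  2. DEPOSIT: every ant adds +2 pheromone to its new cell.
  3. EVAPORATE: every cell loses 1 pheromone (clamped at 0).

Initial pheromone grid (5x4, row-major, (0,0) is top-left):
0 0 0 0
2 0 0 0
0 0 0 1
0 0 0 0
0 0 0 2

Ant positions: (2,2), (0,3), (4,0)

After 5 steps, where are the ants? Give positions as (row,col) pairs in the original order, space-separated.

Step 1: ant0:(2,2)->E->(2,3) | ant1:(0,3)->S->(1,3) | ant2:(4,0)->N->(3,0)
  grid max=2 at (2,3)
Step 2: ant0:(2,3)->N->(1,3) | ant1:(1,3)->S->(2,3) | ant2:(3,0)->N->(2,0)
  grid max=3 at (2,3)
Step 3: ant0:(1,3)->S->(2,3) | ant1:(2,3)->N->(1,3) | ant2:(2,0)->N->(1,0)
  grid max=4 at (2,3)
Step 4: ant0:(2,3)->N->(1,3) | ant1:(1,3)->S->(2,3) | ant2:(1,0)->N->(0,0)
  grid max=5 at (2,3)
Step 5: ant0:(1,3)->S->(2,3) | ant1:(2,3)->N->(1,3) | ant2:(0,0)->E->(0,1)
  grid max=6 at (2,3)

(2,3) (1,3) (0,1)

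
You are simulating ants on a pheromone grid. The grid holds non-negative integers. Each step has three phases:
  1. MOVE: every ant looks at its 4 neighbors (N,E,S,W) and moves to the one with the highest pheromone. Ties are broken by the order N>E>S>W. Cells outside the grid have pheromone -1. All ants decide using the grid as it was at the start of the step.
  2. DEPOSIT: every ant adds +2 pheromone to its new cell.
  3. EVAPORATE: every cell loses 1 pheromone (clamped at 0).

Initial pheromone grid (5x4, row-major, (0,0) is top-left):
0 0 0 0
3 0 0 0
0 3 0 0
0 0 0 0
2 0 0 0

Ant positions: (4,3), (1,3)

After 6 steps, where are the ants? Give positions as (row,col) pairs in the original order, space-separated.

Step 1: ant0:(4,3)->N->(3,3) | ant1:(1,3)->N->(0,3)
  grid max=2 at (1,0)
Step 2: ant0:(3,3)->N->(2,3) | ant1:(0,3)->S->(1,3)
  grid max=1 at (1,0)
Step 3: ant0:(2,3)->N->(1,3) | ant1:(1,3)->S->(2,3)
  grid max=2 at (1,3)
Step 4: ant0:(1,3)->S->(2,3) | ant1:(2,3)->N->(1,3)
  grid max=3 at (1,3)
Step 5: ant0:(2,3)->N->(1,3) | ant1:(1,3)->S->(2,3)
  grid max=4 at (1,3)
Step 6: ant0:(1,3)->S->(2,3) | ant1:(2,3)->N->(1,3)
  grid max=5 at (1,3)

(2,3) (1,3)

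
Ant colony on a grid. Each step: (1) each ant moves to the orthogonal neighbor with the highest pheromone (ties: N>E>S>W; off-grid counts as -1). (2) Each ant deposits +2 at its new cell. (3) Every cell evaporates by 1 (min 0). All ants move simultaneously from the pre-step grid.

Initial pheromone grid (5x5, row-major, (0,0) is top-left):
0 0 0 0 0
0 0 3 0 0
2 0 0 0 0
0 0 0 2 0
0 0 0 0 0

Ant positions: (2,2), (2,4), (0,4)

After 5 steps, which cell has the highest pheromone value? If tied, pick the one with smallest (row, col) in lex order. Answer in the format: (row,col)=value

Answer: (1,4)=7

Derivation:
Step 1: ant0:(2,2)->N->(1,2) | ant1:(2,4)->N->(1,4) | ant2:(0,4)->S->(1,4)
  grid max=4 at (1,2)
Step 2: ant0:(1,2)->N->(0,2) | ant1:(1,4)->N->(0,4) | ant2:(1,4)->N->(0,4)
  grid max=3 at (0,4)
Step 3: ant0:(0,2)->S->(1,2) | ant1:(0,4)->S->(1,4) | ant2:(0,4)->S->(1,4)
  grid max=5 at (1,4)
Step 4: ant0:(1,2)->N->(0,2) | ant1:(1,4)->N->(0,4) | ant2:(1,4)->N->(0,4)
  grid max=5 at (0,4)
Step 5: ant0:(0,2)->S->(1,2) | ant1:(0,4)->S->(1,4) | ant2:(0,4)->S->(1,4)
  grid max=7 at (1,4)
Final grid:
  0 0 0 0 4
  0 0 4 0 7
  0 0 0 0 0
  0 0 0 0 0
  0 0 0 0 0
Max pheromone 7 at (1,4)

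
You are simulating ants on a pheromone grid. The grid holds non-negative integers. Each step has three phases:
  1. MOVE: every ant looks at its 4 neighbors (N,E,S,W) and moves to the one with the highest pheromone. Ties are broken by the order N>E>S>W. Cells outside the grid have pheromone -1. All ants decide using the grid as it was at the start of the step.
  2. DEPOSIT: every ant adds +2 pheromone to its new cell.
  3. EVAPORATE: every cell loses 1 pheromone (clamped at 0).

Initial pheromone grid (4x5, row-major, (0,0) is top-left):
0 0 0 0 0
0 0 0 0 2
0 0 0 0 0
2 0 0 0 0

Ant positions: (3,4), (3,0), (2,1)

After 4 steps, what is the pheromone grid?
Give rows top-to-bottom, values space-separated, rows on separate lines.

After step 1: ants at (2,4),(2,0),(1,1)
  0 0 0 0 0
  0 1 0 0 1
  1 0 0 0 1
  1 0 0 0 0
After step 2: ants at (1,4),(3,0),(0,1)
  0 1 0 0 0
  0 0 0 0 2
  0 0 0 0 0
  2 0 0 0 0
After step 3: ants at (0,4),(2,0),(0,2)
  0 0 1 0 1
  0 0 0 0 1
  1 0 0 0 0
  1 0 0 0 0
After step 4: ants at (1,4),(3,0),(0,3)
  0 0 0 1 0
  0 0 0 0 2
  0 0 0 0 0
  2 0 0 0 0

0 0 0 1 0
0 0 0 0 2
0 0 0 0 0
2 0 0 0 0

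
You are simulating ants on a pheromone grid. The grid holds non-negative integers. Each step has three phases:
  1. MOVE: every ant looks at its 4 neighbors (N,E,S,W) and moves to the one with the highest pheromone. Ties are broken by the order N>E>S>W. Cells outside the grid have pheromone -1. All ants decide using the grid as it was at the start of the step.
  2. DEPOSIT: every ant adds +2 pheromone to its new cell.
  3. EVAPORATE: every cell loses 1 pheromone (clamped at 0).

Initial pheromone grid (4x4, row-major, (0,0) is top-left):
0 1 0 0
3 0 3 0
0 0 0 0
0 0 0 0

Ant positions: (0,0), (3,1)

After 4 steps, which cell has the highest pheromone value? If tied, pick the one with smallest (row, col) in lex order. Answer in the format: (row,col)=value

Step 1: ant0:(0,0)->S->(1,0) | ant1:(3,1)->N->(2,1)
  grid max=4 at (1,0)
Step 2: ant0:(1,0)->N->(0,0) | ant1:(2,1)->N->(1,1)
  grid max=3 at (1,0)
Step 3: ant0:(0,0)->S->(1,0) | ant1:(1,1)->W->(1,0)
  grid max=6 at (1,0)
Step 4: ant0:(1,0)->N->(0,0) | ant1:(1,0)->N->(0,0)
  grid max=5 at (1,0)
Final grid:
  3 0 0 0
  5 0 0 0
  0 0 0 0
  0 0 0 0
Max pheromone 5 at (1,0)

Answer: (1,0)=5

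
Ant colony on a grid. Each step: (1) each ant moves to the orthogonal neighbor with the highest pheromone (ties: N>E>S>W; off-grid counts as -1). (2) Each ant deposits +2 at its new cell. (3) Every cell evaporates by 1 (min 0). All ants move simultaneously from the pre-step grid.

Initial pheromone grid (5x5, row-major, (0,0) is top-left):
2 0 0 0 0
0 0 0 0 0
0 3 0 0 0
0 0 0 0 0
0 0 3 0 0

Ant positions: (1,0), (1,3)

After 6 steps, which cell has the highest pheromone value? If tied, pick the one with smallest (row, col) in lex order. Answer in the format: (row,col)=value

Step 1: ant0:(1,0)->N->(0,0) | ant1:(1,3)->N->(0,3)
  grid max=3 at (0,0)
Step 2: ant0:(0,0)->E->(0,1) | ant1:(0,3)->E->(0,4)
  grid max=2 at (0,0)
Step 3: ant0:(0,1)->W->(0,0) | ant1:(0,4)->S->(1,4)
  grid max=3 at (0,0)
Step 4: ant0:(0,0)->E->(0,1) | ant1:(1,4)->N->(0,4)
  grid max=2 at (0,0)
Step 5: ant0:(0,1)->W->(0,0) | ant1:(0,4)->S->(1,4)
  grid max=3 at (0,0)
Step 6: ant0:(0,0)->E->(0,1) | ant1:(1,4)->N->(0,4)
  grid max=2 at (0,0)
Final grid:
  2 1 0 0 1
  0 0 0 0 0
  0 0 0 0 0
  0 0 0 0 0
  0 0 0 0 0
Max pheromone 2 at (0,0)

Answer: (0,0)=2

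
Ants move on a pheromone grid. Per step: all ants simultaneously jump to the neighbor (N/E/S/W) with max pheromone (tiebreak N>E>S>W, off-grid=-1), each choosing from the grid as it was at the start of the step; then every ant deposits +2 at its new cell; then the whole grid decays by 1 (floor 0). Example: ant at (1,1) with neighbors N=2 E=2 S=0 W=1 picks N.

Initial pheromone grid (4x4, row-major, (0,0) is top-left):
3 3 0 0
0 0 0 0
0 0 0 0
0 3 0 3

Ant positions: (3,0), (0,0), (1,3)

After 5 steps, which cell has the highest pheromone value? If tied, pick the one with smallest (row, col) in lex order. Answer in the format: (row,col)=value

Step 1: ant0:(3,0)->E->(3,1) | ant1:(0,0)->E->(0,1) | ant2:(1,3)->N->(0,3)
  grid max=4 at (0,1)
Step 2: ant0:(3,1)->N->(2,1) | ant1:(0,1)->W->(0,0) | ant2:(0,3)->S->(1,3)
  grid max=3 at (0,0)
Step 3: ant0:(2,1)->S->(3,1) | ant1:(0,0)->E->(0,1) | ant2:(1,3)->N->(0,3)
  grid max=4 at (0,1)
Step 4: ant0:(3,1)->N->(2,1) | ant1:(0,1)->W->(0,0) | ant2:(0,3)->S->(1,3)
  grid max=3 at (0,0)
Step 5: ant0:(2,1)->S->(3,1) | ant1:(0,0)->E->(0,1) | ant2:(1,3)->N->(0,3)
  grid max=4 at (0,1)
Final grid:
  2 4 0 1
  0 0 0 0
  0 0 0 0
  0 4 0 0
Max pheromone 4 at (0,1)

Answer: (0,1)=4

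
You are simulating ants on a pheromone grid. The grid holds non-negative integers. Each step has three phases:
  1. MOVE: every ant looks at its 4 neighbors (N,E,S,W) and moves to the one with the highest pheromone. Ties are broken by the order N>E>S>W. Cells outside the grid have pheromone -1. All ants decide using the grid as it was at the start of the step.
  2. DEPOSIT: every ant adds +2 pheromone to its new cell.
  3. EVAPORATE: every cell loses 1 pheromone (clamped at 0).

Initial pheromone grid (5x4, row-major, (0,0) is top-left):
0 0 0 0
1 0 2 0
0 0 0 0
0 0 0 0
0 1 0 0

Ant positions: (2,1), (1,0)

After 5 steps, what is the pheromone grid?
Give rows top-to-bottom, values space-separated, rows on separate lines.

After step 1: ants at (1,1),(0,0)
  1 0 0 0
  0 1 1 0
  0 0 0 0
  0 0 0 0
  0 0 0 0
After step 2: ants at (1,2),(0,1)
  0 1 0 0
  0 0 2 0
  0 0 0 0
  0 0 0 0
  0 0 0 0
After step 3: ants at (0,2),(0,2)
  0 0 3 0
  0 0 1 0
  0 0 0 0
  0 0 0 0
  0 0 0 0
After step 4: ants at (1,2),(1,2)
  0 0 2 0
  0 0 4 0
  0 0 0 0
  0 0 0 0
  0 0 0 0
After step 5: ants at (0,2),(0,2)
  0 0 5 0
  0 0 3 0
  0 0 0 0
  0 0 0 0
  0 0 0 0

0 0 5 0
0 0 3 0
0 0 0 0
0 0 0 0
0 0 0 0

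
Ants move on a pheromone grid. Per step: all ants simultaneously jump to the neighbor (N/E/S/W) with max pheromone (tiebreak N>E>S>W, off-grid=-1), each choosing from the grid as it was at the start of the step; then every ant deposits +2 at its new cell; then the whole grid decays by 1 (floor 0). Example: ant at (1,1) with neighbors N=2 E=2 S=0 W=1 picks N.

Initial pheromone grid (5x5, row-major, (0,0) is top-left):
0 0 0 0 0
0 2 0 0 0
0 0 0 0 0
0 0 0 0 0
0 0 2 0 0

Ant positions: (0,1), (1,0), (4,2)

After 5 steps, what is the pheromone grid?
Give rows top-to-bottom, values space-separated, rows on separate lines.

After step 1: ants at (1,1),(1,1),(3,2)
  0 0 0 0 0
  0 5 0 0 0
  0 0 0 0 0
  0 0 1 0 0
  0 0 1 0 0
After step 2: ants at (0,1),(0,1),(4,2)
  0 3 0 0 0
  0 4 0 0 0
  0 0 0 0 0
  0 0 0 0 0
  0 0 2 0 0
After step 3: ants at (1,1),(1,1),(3,2)
  0 2 0 0 0
  0 7 0 0 0
  0 0 0 0 0
  0 0 1 0 0
  0 0 1 0 0
After step 4: ants at (0,1),(0,1),(4,2)
  0 5 0 0 0
  0 6 0 0 0
  0 0 0 0 0
  0 0 0 0 0
  0 0 2 0 0
After step 5: ants at (1,1),(1,1),(3,2)
  0 4 0 0 0
  0 9 0 0 0
  0 0 0 0 0
  0 0 1 0 0
  0 0 1 0 0

0 4 0 0 0
0 9 0 0 0
0 0 0 0 0
0 0 1 0 0
0 0 1 0 0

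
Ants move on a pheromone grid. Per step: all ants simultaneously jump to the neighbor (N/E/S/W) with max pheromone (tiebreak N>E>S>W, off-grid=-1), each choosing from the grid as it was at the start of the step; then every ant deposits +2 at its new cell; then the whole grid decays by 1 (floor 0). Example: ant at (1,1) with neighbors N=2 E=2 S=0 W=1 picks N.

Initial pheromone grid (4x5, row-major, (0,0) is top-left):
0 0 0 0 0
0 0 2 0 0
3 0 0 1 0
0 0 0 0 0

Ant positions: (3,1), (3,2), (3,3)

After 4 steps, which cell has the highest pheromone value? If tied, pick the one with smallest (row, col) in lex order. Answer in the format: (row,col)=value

Answer: (2,3)=5

Derivation:
Step 1: ant0:(3,1)->N->(2,1) | ant1:(3,2)->N->(2,2) | ant2:(3,3)->N->(2,3)
  grid max=2 at (2,0)
Step 2: ant0:(2,1)->W->(2,0) | ant1:(2,2)->E->(2,3) | ant2:(2,3)->W->(2,2)
  grid max=3 at (2,0)
Step 3: ant0:(2,0)->N->(1,0) | ant1:(2,3)->W->(2,2) | ant2:(2,2)->E->(2,3)
  grid max=4 at (2,3)
Step 4: ant0:(1,0)->S->(2,0) | ant1:(2,2)->E->(2,3) | ant2:(2,3)->W->(2,2)
  grid max=5 at (2,3)
Final grid:
  0 0 0 0 0
  0 0 0 0 0
  3 0 4 5 0
  0 0 0 0 0
Max pheromone 5 at (2,3)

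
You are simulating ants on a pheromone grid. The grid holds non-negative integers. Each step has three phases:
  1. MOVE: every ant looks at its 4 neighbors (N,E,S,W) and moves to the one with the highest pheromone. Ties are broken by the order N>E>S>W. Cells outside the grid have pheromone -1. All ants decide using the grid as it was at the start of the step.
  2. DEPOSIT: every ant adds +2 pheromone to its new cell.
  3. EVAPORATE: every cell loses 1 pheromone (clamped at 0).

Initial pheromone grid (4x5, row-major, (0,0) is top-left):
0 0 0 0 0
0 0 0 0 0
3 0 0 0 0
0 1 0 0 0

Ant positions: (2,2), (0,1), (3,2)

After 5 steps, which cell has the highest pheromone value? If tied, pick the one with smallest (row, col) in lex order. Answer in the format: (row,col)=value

Step 1: ant0:(2,2)->N->(1,2) | ant1:(0,1)->E->(0,2) | ant2:(3,2)->W->(3,1)
  grid max=2 at (2,0)
Step 2: ant0:(1,2)->N->(0,2) | ant1:(0,2)->S->(1,2) | ant2:(3,1)->N->(2,1)
  grid max=2 at (0,2)
Step 3: ant0:(0,2)->S->(1,2) | ant1:(1,2)->N->(0,2) | ant2:(2,1)->S->(3,1)
  grid max=3 at (0,2)
Step 4: ant0:(1,2)->N->(0,2) | ant1:(0,2)->S->(1,2) | ant2:(3,1)->N->(2,1)
  grid max=4 at (0,2)
Step 5: ant0:(0,2)->S->(1,2) | ant1:(1,2)->N->(0,2) | ant2:(2,1)->S->(3,1)
  grid max=5 at (0,2)
Final grid:
  0 0 5 0 0
  0 0 5 0 0
  0 0 0 0 0
  0 2 0 0 0
Max pheromone 5 at (0,2)

Answer: (0,2)=5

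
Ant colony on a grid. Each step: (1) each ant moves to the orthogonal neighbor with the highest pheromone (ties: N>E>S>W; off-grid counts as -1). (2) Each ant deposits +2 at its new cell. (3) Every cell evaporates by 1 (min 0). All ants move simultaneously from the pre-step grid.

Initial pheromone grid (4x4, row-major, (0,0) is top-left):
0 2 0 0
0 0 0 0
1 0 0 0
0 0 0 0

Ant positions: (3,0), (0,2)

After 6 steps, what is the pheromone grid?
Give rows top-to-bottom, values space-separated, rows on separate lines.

After step 1: ants at (2,0),(0,1)
  0 3 0 0
  0 0 0 0
  2 0 0 0
  0 0 0 0
After step 2: ants at (1,0),(0,2)
  0 2 1 0
  1 0 0 0
  1 0 0 0
  0 0 0 0
After step 3: ants at (2,0),(0,1)
  0 3 0 0
  0 0 0 0
  2 0 0 0
  0 0 0 0
After step 4: ants at (1,0),(0,2)
  0 2 1 0
  1 0 0 0
  1 0 0 0
  0 0 0 0
After step 5: ants at (2,0),(0,1)
  0 3 0 0
  0 0 0 0
  2 0 0 0
  0 0 0 0
After step 6: ants at (1,0),(0,2)
  0 2 1 0
  1 0 0 0
  1 0 0 0
  0 0 0 0

0 2 1 0
1 0 0 0
1 0 0 0
0 0 0 0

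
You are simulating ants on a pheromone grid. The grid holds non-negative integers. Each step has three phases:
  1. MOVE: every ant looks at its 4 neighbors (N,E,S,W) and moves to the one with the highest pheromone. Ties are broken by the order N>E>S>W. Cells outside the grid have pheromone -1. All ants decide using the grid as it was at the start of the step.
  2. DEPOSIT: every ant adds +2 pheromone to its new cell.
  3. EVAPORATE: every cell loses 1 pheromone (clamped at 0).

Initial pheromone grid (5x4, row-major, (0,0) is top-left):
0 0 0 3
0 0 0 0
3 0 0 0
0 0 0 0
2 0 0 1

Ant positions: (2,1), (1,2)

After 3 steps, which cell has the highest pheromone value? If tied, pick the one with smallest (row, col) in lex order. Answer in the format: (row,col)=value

Answer: (2,0)=4

Derivation:
Step 1: ant0:(2,1)->W->(2,0) | ant1:(1,2)->N->(0,2)
  grid max=4 at (2,0)
Step 2: ant0:(2,0)->N->(1,0) | ant1:(0,2)->E->(0,3)
  grid max=3 at (0,3)
Step 3: ant0:(1,0)->S->(2,0) | ant1:(0,3)->S->(1,3)
  grid max=4 at (2,0)
Final grid:
  0 0 0 2
  0 0 0 1
  4 0 0 0
  0 0 0 0
  0 0 0 0
Max pheromone 4 at (2,0)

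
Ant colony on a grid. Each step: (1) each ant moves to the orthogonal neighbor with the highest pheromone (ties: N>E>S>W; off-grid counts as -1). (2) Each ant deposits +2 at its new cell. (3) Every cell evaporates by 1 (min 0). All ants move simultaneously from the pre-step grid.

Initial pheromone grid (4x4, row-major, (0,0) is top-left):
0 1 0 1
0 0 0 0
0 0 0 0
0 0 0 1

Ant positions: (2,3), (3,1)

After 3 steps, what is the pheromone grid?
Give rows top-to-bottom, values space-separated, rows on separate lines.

After step 1: ants at (3,3),(2,1)
  0 0 0 0
  0 0 0 0
  0 1 0 0
  0 0 0 2
After step 2: ants at (2,3),(1,1)
  0 0 0 0
  0 1 0 0
  0 0 0 1
  0 0 0 1
After step 3: ants at (3,3),(0,1)
  0 1 0 0
  0 0 0 0
  0 0 0 0
  0 0 0 2

0 1 0 0
0 0 0 0
0 0 0 0
0 0 0 2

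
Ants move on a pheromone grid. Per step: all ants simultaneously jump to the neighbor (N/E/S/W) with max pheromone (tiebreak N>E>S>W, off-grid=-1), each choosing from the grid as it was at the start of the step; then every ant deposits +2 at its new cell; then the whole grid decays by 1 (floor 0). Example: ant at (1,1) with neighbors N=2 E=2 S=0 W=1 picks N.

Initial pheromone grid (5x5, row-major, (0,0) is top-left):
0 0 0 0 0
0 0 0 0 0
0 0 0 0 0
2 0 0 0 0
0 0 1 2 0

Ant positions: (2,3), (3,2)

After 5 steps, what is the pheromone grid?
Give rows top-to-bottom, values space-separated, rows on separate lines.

After step 1: ants at (1,3),(4,2)
  0 0 0 0 0
  0 0 0 1 0
  0 0 0 0 0
  1 0 0 0 0
  0 0 2 1 0
After step 2: ants at (0,3),(4,3)
  0 0 0 1 0
  0 0 0 0 0
  0 0 0 0 0
  0 0 0 0 0
  0 0 1 2 0
After step 3: ants at (0,4),(4,2)
  0 0 0 0 1
  0 0 0 0 0
  0 0 0 0 0
  0 0 0 0 0
  0 0 2 1 0
After step 4: ants at (1,4),(4,3)
  0 0 0 0 0
  0 0 0 0 1
  0 0 0 0 0
  0 0 0 0 0
  0 0 1 2 0
After step 5: ants at (0,4),(4,2)
  0 0 0 0 1
  0 0 0 0 0
  0 0 0 0 0
  0 0 0 0 0
  0 0 2 1 0

0 0 0 0 1
0 0 0 0 0
0 0 0 0 0
0 0 0 0 0
0 0 2 1 0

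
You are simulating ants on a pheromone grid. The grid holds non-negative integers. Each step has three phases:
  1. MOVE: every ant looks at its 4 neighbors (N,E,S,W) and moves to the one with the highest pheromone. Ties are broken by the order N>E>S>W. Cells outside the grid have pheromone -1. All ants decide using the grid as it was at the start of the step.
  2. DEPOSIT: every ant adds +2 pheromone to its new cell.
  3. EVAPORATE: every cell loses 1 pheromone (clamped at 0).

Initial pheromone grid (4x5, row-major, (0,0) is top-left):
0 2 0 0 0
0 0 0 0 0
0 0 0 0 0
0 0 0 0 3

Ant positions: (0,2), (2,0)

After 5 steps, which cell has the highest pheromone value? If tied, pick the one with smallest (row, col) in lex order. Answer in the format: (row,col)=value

Answer: (0,1)=7

Derivation:
Step 1: ant0:(0,2)->W->(0,1) | ant1:(2,0)->N->(1,0)
  grid max=3 at (0,1)
Step 2: ant0:(0,1)->E->(0,2) | ant1:(1,0)->N->(0,0)
  grid max=2 at (0,1)
Step 3: ant0:(0,2)->W->(0,1) | ant1:(0,0)->E->(0,1)
  grid max=5 at (0,1)
Step 4: ant0:(0,1)->E->(0,2) | ant1:(0,1)->E->(0,2)
  grid max=4 at (0,1)
Step 5: ant0:(0,2)->W->(0,1) | ant1:(0,2)->W->(0,1)
  grid max=7 at (0,1)
Final grid:
  0 7 2 0 0
  0 0 0 0 0
  0 0 0 0 0
  0 0 0 0 0
Max pheromone 7 at (0,1)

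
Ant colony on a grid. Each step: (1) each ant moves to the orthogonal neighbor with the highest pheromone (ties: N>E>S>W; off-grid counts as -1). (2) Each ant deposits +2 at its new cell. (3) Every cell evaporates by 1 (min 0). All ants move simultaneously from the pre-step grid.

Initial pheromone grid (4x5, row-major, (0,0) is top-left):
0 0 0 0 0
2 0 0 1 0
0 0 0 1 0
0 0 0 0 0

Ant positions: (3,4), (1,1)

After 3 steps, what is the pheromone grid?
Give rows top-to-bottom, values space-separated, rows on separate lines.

After step 1: ants at (2,4),(1,0)
  0 0 0 0 0
  3 0 0 0 0
  0 0 0 0 1
  0 0 0 0 0
After step 2: ants at (1,4),(0,0)
  1 0 0 0 0
  2 0 0 0 1
  0 0 0 0 0
  0 0 0 0 0
After step 3: ants at (0,4),(1,0)
  0 0 0 0 1
  3 0 0 0 0
  0 0 0 0 0
  0 0 0 0 0

0 0 0 0 1
3 0 0 0 0
0 0 0 0 0
0 0 0 0 0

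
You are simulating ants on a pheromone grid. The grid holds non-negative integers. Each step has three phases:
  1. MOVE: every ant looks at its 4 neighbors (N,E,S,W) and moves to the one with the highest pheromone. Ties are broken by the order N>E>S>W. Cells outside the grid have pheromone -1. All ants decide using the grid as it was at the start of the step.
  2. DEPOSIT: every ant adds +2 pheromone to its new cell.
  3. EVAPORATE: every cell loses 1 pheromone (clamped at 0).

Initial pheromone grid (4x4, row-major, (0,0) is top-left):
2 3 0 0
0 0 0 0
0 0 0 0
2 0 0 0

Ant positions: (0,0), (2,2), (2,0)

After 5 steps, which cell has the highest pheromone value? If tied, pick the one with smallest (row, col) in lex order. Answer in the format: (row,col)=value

Answer: (0,1)=8

Derivation:
Step 1: ant0:(0,0)->E->(0,1) | ant1:(2,2)->N->(1,2) | ant2:(2,0)->S->(3,0)
  grid max=4 at (0,1)
Step 2: ant0:(0,1)->W->(0,0) | ant1:(1,2)->N->(0,2) | ant2:(3,0)->N->(2,0)
  grid max=3 at (0,1)
Step 3: ant0:(0,0)->E->(0,1) | ant1:(0,2)->W->(0,1) | ant2:(2,0)->S->(3,0)
  grid max=6 at (0,1)
Step 4: ant0:(0,1)->W->(0,0) | ant1:(0,1)->W->(0,0) | ant2:(3,0)->N->(2,0)
  grid max=5 at (0,1)
Step 5: ant0:(0,0)->E->(0,1) | ant1:(0,0)->E->(0,1) | ant2:(2,0)->S->(3,0)
  grid max=8 at (0,1)
Final grid:
  3 8 0 0
  0 0 0 0
  0 0 0 0
  3 0 0 0
Max pheromone 8 at (0,1)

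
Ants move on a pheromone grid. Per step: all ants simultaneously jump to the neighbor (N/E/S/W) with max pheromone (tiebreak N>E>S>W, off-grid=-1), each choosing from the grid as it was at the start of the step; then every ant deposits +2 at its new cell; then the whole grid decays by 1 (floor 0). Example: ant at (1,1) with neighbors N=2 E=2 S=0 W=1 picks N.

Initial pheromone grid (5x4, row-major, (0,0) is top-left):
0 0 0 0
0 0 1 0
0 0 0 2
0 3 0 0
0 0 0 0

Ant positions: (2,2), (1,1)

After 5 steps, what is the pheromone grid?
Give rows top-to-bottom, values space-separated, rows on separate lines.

After step 1: ants at (2,3),(1,2)
  0 0 0 0
  0 0 2 0
  0 0 0 3
  0 2 0 0
  0 0 0 0
After step 2: ants at (1,3),(0,2)
  0 0 1 0
  0 0 1 1
  0 0 0 2
  0 1 0 0
  0 0 0 0
After step 3: ants at (2,3),(1,2)
  0 0 0 0
  0 0 2 0
  0 0 0 3
  0 0 0 0
  0 0 0 0
After step 4: ants at (1,3),(0,2)
  0 0 1 0
  0 0 1 1
  0 0 0 2
  0 0 0 0
  0 0 0 0
After step 5: ants at (2,3),(1,2)
  0 0 0 0
  0 0 2 0
  0 0 0 3
  0 0 0 0
  0 0 0 0

0 0 0 0
0 0 2 0
0 0 0 3
0 0 0 0
0 0 0 0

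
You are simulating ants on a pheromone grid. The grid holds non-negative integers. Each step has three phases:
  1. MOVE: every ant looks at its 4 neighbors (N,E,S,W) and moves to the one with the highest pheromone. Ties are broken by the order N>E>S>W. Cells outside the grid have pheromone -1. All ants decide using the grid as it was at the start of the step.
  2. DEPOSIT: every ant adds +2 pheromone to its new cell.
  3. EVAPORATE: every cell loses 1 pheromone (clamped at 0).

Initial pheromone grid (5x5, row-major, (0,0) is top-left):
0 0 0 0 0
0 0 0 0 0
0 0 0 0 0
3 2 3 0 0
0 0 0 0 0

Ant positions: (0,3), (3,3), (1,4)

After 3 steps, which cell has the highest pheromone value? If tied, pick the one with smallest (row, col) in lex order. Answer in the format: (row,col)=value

Step 1: ant0:(0,3)->E->(0,4) | ant1:(3,3)->W->(3,2) | ant2:(1,4)->N->(0,4)
  grid max=4 at (3,2)
Step 2: ant0:(0,4)->S->(1,4) | ant1:(3,2)->W->(3,1) | ant2:(0,4)->S->(1,4)
  grid max=3 at (1,4)
Step 3: ant0:(1,4)->N->(0,4) | ant1:(3,1)->E->(3,2) | ant2:(1,4)->N->(0,4)
  grid max=5 at (0,4)
Final grid:
  0 0 0 0 5
  0 0 0 0 2
  0 0 0 0 0
  0 1 4 0 0
  0 0 0 0 0
Max pheromone 5 at (0,4)

Answer: (0,4)=5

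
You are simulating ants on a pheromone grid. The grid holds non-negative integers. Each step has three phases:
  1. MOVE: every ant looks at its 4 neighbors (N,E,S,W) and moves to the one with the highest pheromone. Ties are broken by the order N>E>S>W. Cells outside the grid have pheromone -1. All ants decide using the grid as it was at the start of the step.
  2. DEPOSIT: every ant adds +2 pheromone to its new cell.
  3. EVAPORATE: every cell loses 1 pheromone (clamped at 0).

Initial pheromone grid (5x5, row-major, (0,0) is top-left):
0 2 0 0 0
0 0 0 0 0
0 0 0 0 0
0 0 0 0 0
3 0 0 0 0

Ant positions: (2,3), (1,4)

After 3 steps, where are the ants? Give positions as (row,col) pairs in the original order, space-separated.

Step 1: ant0:(2,3)->N->(1,3) | ant1:(1,4)->N->(0,4)
  grid max=2 at (4,0)
Step 2: ant0:(1,3)->N->(0,3) | ant1:(0,4)->S->(1,4)
  grid max=1 at (0,3)
Step 3: ant0:(0,3)->E->(0,4) | ant1:(1,4)->N->(0,4)
  grid max=3 at (0,4)

(0,4) (0,4)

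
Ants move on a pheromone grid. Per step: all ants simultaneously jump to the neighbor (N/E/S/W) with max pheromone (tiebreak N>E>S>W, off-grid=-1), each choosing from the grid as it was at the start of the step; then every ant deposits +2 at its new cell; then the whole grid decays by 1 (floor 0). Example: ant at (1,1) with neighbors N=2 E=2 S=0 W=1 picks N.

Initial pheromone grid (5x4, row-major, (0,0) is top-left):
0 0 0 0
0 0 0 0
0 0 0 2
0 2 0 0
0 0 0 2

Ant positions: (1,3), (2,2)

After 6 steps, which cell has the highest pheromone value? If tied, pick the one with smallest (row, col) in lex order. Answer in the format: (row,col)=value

Answer: (2,3)=8

Derivation:
Step 1: ant0:(1,3)->S->(2,3) | ant1:(2,2)->E->(2,3)
  grid max=5 at (2,3)
Step 2: ant0:(2,3)->N->(1,3) | ant1:(2,3)->N->(1,3)
  grid max=4 at (2,3)
Step 3: ant0:(1,3)->S->(2,3) | ant1:(1,3)->S->(2,3)
  grid max=7 at (2,3)
Step 4: ant0:(2,3)->N->(1,3) | ant1:(2,3)->N->(1,3)
  grid max=6 at (2,3)
Step 5: ant0:(1,3)->S->(2,3) | ant1:(1,3)->S->(2,3)
  grid max=9 at (2,3)
Step 6: ant0:(2,3)->N->(1,3) | ant1:(2,3)->N->(1,3)
  grid max=8 at (2,3)
Final grid:
  0 0 0 0
  0 0 0 7
  0 0 0 8
  0 0 0 0
  0 0 0 0
Max pheromone 8 at (2,3)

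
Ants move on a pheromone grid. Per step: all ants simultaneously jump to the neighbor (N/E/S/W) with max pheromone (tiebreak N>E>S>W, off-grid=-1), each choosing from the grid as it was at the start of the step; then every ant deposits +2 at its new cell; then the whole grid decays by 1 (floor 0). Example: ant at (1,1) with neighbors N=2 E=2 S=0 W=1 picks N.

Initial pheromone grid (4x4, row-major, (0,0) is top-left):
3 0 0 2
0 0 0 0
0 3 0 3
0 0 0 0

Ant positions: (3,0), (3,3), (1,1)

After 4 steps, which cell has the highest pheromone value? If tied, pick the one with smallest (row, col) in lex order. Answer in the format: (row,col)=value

Step 1: ant0:(3,0)->N->(2,0) | ant1:(3,3)->N->(2,3) | ant2:(1,1)->S->(2,1)
  grid max=4 at (2,1)
Step 2: ant0:(2,0)->E->(2,1) | ant1:(2,3)->N->(1,3) | ant2:(2,1)->W->(2,0)
  grid max=5 at (2,1)
Step 3: ant0:(2,1)->W->(2,0) | ant1:(1,3)->S->(2,3) | ant2:(2,0)->E->(2,1)
  grid max=6 at (2,1)
Step 4: ant0:(2,0)->E->(2,1) | ant1:(2,3)->N->(1,3) | ant2:(2,1)->W->(2,0)
  grid max=7 at (2,1)
Final grid:
  0 0 0 0
  0 0 0 1
  4 7 0 3
  0 0 0 0
Max pheromone 7 at (2,1)

Answer: (2,1)=7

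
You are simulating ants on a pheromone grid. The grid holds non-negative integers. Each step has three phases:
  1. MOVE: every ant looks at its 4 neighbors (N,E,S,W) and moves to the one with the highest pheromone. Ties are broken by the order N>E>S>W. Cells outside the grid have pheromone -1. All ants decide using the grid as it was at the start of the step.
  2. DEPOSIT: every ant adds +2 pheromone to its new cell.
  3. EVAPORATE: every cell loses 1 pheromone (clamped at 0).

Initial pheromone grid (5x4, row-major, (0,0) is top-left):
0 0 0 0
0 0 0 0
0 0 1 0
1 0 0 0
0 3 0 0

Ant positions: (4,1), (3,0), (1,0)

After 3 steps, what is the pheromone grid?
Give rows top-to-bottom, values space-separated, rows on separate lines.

After step 1: ants at (3,1),(2,0),(0,0)
  1 0 0 0
  0 0 0 0
  1 0 0 0
  0 1 0 0
  0 2 0 0
After step 2: ants at (4,1),(1,0),(0,1)
  0 1 0 0
  1 0 0 0
  0 0 0 0
  0 0 0 0
  0 3 0 0
After step 3: ants at (3,1),(0,0),(0,2)
  1 0 1 0
  0 0 0 0
  0 0 0 0
  0 1 0 0
  0 2 0 0

1 0 1 0
0 0 0 0
0 0 0 0
0 1 0 0
0 2 0 0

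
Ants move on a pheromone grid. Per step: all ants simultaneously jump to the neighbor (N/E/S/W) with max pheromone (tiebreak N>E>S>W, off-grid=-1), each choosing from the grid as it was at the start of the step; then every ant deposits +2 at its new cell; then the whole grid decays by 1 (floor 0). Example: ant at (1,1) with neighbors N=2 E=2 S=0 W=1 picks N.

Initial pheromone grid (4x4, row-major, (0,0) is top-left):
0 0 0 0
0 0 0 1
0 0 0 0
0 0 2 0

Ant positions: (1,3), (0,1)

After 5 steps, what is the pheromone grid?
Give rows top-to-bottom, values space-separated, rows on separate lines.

After step 1: ants at (0,3),(0,2)
  0 0 1 1
  0 0 0 0
  0 0 0 0
  0 0 1 0
After step 2: ants at (0,2),(0,3)
  0 0 2 2
  0 0 0 0
  0 0 0 0
  0 0 0 0
After step 3: ants at (0,3),(0,2)
  0 0 3 3
  0 0 0 0
  0 0 0 0
  0 0 0 0
After step 4: ants at (0,2),(0,3)
  0 0 4 4
  0 0 0 0
  0 0 0 0
  0 0 0 0
After step 5: ants at (0,3),(0,2)
  0 0 5 5
  0 0 0 0
  0 0 0 0
  0 0 0 0

0 0 5 5
0 0 0 0
0 0 0 0
0 0 0 0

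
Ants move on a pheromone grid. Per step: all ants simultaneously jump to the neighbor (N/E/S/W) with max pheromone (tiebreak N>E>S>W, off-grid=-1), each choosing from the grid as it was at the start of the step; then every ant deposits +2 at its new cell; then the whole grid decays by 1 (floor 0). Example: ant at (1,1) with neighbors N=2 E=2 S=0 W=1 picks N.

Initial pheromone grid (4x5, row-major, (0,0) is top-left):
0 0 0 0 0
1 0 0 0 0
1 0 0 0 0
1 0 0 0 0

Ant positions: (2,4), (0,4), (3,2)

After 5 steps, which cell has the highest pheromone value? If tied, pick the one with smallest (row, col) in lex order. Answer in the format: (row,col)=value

Step 1: ant0:(2,4)->N->(1,4) | ant1:(0,4)->S->(1,4) | ant2:(3,2)->N->(2,2)
  grid max=3 at (1,4)
Step 2: ant0:(1,4)->N->(0,4) | ant1:(1,4)->N->(0,4) | ant2:(2,2)->N->(1,2)
  grid max=3 at (0,4)
Step 3: ant0:(0,4)->S->(1,4) | ant1:(0,4)->S->(1,4) | ant2:(1,2)->N->(0,2)
  grid max=5 at (1,4)
Step 4: ant0:(1,4)->N->(0,4) | ant1:(1,4)->N->(0,4) | ant2:(0,2)->E->(0,3)
  grid max=5 at (0,4)
Step 5: ant0:(0,4)->S->(1,4) | ant1:(0,4)->S->(1,4) | ant2:(0,3)->E->(0,4)
  grid max=7 at (1,4)
Final grid:
  0 0 0 0 6
  0 0 0 0 7
  0 0 0 0 0
  0 0 0 0 0
Max pheromone 7 at (1,4)

Answer: (1,4)=7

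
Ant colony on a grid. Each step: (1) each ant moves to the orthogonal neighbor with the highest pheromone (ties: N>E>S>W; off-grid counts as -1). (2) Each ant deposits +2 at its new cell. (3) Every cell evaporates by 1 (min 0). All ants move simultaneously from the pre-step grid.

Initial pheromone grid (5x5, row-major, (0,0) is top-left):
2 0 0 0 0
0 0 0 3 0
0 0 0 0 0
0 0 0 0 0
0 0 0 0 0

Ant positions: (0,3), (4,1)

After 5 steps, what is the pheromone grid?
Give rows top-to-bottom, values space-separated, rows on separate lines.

After step 1: ants at (1,3),(3,1)
  1 0 0 0 0
  0 0 0 4 0
  0 0 0 0 0
  0 1 0 0 0
  0 0 0 0 0
After step 2: ants at (0,3),(2,1)
  0 0 0 1 0
  0 0 0 3 0
  0 1 0 0 0
  0 0 0 0 0
  0 0 0 0 0
After step 3: ants at (1,3),(1,1)
  0 0 0 0 0
  0 1 0 4 0
  0 0 0 0 0
  0 0 0 0 0
  0 0 0 0 0
After step 4: ants at (0,3),(0,1)
  0 1 0 1 0
  0 0 0 3 0
  0 0 0 0 0
  0 0 0 0 0
  0 0 0 0 0
After step 5: ants at (1,3),(0,2)
  0 0 1 0 0
  0 0 0 4 0
  0 0 0 0 0
  0 0 0 0 0
  0 0 0 0 0

0 0 1 0 0
0 0 0 4 0
0 0 0 0 0
0 0 0 0 0
0 0 0 0 0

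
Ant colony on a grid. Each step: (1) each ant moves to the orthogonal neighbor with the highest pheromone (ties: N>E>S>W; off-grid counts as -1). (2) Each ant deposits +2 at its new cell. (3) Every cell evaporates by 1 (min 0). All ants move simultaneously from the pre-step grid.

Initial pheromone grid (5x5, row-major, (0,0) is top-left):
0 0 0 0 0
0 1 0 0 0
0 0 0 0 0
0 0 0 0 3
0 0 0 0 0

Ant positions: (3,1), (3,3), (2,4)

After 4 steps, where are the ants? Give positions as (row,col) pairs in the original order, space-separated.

Step 1: ant0:(3,1)->N->(2,1) | ant1:(3,3)->E->(3,4) | ant2:(2,4)->S->(3,4)
  grid max=6 at (3,4)
Step 2: ant0:(2,1)->N->(1,1) | ant1:(3,4)->N->(2,4) | ant2:(3,4)->N->(2,4)
  grid max=5 at (3,4)
Step 3: ant0:(1,1)->N->(0,1) | ant1:(2,4)->S->(3,4) | ant2:(2,4)->S->(3,4)
  grid max=8 at (3,4)
Step 4: ant0:(0,1)->E->(0,2) | ant1:(3,4)->N->(2,4) | ant2:(3,4)->N->(2,4)
  grid max=7 at (3,4)

(0,2) (2,4) (2,4)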